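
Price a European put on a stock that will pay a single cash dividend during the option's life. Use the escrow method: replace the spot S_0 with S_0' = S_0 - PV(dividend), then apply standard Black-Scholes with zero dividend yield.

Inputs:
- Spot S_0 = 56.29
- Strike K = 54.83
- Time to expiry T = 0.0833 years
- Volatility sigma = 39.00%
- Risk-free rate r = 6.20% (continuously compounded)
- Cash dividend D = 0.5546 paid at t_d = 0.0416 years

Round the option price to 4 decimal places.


Answer: Price = 1.9255

Derivation:
PV(D) = D * exp(-r * t_d) = 0.5546 * 0.99742412 = 0.55317142
S_0' = S_0 - PV(D) = 56.2900 - 0.55317142 = 55.73682858
d1 = (ln(S_0'/K) + (r + sigma^2/2)*T) / (sigma*sqrt(T)) = 0.24789450
d2 = d1 - sigma*sqrt(T) = 0.13533372
exp(-rT) = 0.99484871
N(-d1) = 0.40210802; N(-d2) = 0.44617401
P = K * exp(-rT) * N(-d2) - S_0' * N(-d1) = 54.8300 * 0.99484871 * 0.44617401 - 55.73682858 * 0.40210802 = 1.9255


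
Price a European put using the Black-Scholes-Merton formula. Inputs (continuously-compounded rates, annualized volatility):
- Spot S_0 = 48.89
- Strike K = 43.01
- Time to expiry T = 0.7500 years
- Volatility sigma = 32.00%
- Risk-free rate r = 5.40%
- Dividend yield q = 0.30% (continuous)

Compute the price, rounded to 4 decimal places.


Answer: Price = 2.0860

Derivation:
d1 = (ln(S/K) + (r - q + 0.5*sigma^2) * T) / (sigma * sqrt(T)) = 0.73897309
d2 = d1 - sigma * sqrt(T) = 0.46184496
exp(-rT) = 0.96030916; exp(-qT) = 0.99775253
P = K * exp(-rT) * N(-d2) - S_0 * exp(-qT) * N(-d1)
N(-d1) = 0.22996167; N(-d2) = 0.32209625
P = 43.0100 * 0.96030916 * 0.32209625 - 48.8900 * 0.99775253 * 0.22996167 = 2.0860


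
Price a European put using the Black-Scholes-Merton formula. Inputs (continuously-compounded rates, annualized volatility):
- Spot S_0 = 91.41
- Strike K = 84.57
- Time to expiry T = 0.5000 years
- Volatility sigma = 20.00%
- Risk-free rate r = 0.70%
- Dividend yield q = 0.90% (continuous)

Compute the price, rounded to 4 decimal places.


Answer: Price = 2.2868

Derivation:
d1 = (ln(S/K) + (r - q + 0.5*sigma^2) * T) / (sigma * sqrt(T)) = 0.61359394
d2 = d1 - sigma * sqrt(T) = 0.47217259
exp(-rT) = 0.99650612; exp(-qT) = 0.99551011
P = K * exp(-rT) * N(-d2) - S_0 * exp(-qT) * N(-d1)
N(-d1) = 0.26974184; N(-d2) = 0.31840180
P = 84.5700 * 0.99650612 * 0.31840180 - 91.4100 * 0.99551011 * 0.26974184 = 2.2868


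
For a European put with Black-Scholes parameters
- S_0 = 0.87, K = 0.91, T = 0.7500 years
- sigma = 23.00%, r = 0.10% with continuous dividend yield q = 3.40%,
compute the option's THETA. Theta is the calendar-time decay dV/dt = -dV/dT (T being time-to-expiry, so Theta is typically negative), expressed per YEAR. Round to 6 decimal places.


d1 = -0.2503385137; d2 = -0.4495243566
phi(d1) = 0.3866353729; exp(-qT) = 0.9748223790; exp(-rT) = 0.9992502812
Theta = -S*exp(-qT)*phi(d1)*sigma/(2*sqrt(T)) + r*K*exp(-rT)*N(-d2) - q*S*exp(-qT)*N(-d1)
N(-d1) = 0.5988372126; N(-d2) = 0.6734732791; sqrt(T) = 0.8660254038
Term 1 = -0.8700 * 0.9748223790 * 0.3866353729 * 0.2300 / (2 * 0.8660254038) = -0.0435425177
Term 2 = 0.0010 * 0.9100 * 0.9992502812 * 0.6734732791 = 0.0006124012
Term 3 = -0.0340 * 0.8700 * 0.9748223790 * 0.5988372126 = -0.0172676183
Theta = -0.0435425177 + (0.0006124012) + (-0.0172676183) = -0.060198

Answer: Theta = -0.060198


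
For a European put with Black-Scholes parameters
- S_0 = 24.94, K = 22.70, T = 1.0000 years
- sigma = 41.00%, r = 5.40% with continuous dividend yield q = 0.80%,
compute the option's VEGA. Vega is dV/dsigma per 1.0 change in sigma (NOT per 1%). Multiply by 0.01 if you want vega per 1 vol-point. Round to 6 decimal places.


Answer: Vega = 8.500111

Derivation:
d1 = 0.5467268677; d2 = 0.1367268677
phi(d1) = 0.3435599460; exp(-qT) = 0.9920319148; exp(-rT) = 0.9474321065
Vega = S * exp(-qT) * phi(d1) * sqrt(T) = 24.9400 * 0.9920319148 * 0.3435599460 * 1.0000000000 = 8.500111


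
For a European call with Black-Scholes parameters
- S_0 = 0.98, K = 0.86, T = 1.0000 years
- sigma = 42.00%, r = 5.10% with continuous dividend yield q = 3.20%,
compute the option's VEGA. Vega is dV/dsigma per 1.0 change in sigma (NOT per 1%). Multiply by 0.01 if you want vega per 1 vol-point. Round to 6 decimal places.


d1 = 0.5662385296; d2 = 0.1462385296
phi(d1) = 0.3398497845; exp(-qT) = 0.9685065821; exp(-rT) = 0.9502786705
Vega = S * exp(-qT) * phi(d1) * sqrt(T) = 0.9800 * 0.9685065821 * 0.3398497845 * 1.0000000000 = 0.322564

Answer: Vega = 0.322564


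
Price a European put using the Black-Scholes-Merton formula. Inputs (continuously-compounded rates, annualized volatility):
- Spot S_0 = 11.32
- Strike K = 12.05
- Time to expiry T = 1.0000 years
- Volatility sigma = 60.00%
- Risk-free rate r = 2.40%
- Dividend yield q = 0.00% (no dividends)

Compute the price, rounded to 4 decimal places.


Answer: Price = 2.9495

Derivation:
d1 = (ln(S/K) + (r - q + 0.5*sigma^2) * T) / (sigma * sqrt(T)) = 0.23584402
d2 = d1 - sigma * sqrt(T) = -0.36415598
exp(-rT) = 0.97628571; exp(-qT) = 1.00000000
P = K * exp(-rT) * N(-d2) - S_0 * exp(-qT) * N(-d1)
N(-d1) = 0.40677685; N(-d2) = 0.64212923
P = 12.0500 * 0.97628571 * 0.64212923 - 11.3200 * 1.00000000 * 0.40677685 = 2.9495


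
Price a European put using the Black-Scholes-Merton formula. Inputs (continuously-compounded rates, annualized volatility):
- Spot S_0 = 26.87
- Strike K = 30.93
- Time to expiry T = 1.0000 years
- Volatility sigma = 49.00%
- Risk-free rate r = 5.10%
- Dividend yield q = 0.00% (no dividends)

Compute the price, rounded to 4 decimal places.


d1 = (ln(S/K) + (r - q + 0.5*sigma^2) * T) / (sigma * sqrt(T)) = 0.06190579
d2 = d1 - sigma * sqrt(T) = -0.42809421
exp(-rT) = 0.95027867; exp(-qT) = 1.00000000
P = K * exp(-rT) * N(-d2) - S_0 * exp(-qT) * N(-d1)
N(-d1) = 0.47531893; N(-d2) = 0.66570873
P = 30.9300 * 0.95027867 * 0.66570873 - 26.8700 * 1.00000000 * 0.47531893 = 6.7948

Answer: Price = 6.7948


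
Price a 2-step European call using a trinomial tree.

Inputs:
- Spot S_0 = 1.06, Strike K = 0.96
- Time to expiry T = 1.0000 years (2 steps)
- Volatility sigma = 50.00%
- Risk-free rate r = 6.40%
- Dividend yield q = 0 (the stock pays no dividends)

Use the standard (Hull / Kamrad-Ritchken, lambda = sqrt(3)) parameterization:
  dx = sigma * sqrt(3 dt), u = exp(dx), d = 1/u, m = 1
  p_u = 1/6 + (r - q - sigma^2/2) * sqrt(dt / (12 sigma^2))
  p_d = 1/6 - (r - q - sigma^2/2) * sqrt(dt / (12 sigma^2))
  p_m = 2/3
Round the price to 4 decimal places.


dt = T/N = 0.500000; dx = sigma*sqrt(3*dt) = 0.612372
u = exp(dx) = 1.844803; d = 1/u = 0.542063
p_u = 0.141764, p_m = 0.666667, p_d = 0.191570
Discount per step: exp(-r*dt) = 0.968507
Stock lattice S(k, j) with j the centered position index:
  k=0: S(0,+0) = 1.0600
  k=1: S(1,-1) = 0.5746; S(1,+0) = 1.0600; S(1,+1) = 1.9555
  k=2: S(2,-2) = 0.3115; S(2,-1) = 0.5746; S(2,+0) = 1.0600; S(2,+1) = 1.9555; S(2,+2) = 3.6075
Terminal payoffs V(N, j) = max(S_T - K, 0):
  V(2,-2) = 0.000000; V(2,-1) = 0.000000; V(2,+0) = 0.100000; V(2,+1) = 0.995491; V(2,+2) = 2.647496
Backward induction: V(k, j) = exp(-r*dt) * [p_u * V(k+1, j+1) + p_m * V(k+1, j) + p_d * V(k+1, j-1)]
  V(1,-1) = exp(-r*dt) * [p_u*0.100000 + p_m*0.000000 + p_d*0.000000] = 0.013730
  V(1,+0) = exp(-r*dt) * [p_u*0.995491 + p_m*0.100000 + p_d*0.000000] = 0.201247
  V(1,+1) = exp(-r*dt) * [p_u*2.647496 + p_m*0.995491 + p_d*0.100000] = 1.024812
  V(0,+0) = exp(-r*dt) * [p_u*1.024812 + p_m*0.201247 + p_d*0.013730] = 0.273192

Answer: Price = V(0,0) = 0.2732


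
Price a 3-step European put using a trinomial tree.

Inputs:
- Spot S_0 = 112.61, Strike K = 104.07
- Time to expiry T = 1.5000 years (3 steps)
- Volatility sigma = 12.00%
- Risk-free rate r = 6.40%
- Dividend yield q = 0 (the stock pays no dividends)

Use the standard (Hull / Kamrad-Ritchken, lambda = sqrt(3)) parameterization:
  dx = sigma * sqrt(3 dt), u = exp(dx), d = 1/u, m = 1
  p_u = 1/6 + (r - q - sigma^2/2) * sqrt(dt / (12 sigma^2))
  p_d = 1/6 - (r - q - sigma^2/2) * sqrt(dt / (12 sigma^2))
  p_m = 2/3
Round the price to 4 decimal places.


dt = T/N = 0.500000; dx = sigma*sqrt(3*dt) = 0.146969
u = exp(dx) = 1.158319; d = 1/u = 0.863320
p_u = 0.263285, p_m = 0.666667, p_d = 0.070048
Discount per step: exp(-r*dt) = 0.968507
Stock lattice S(k, j) with j the centered position index:
  k=0: S(0,+0) = 112.6100
  k=1: S(1,-1) = 97.2185; S(1,+0) = 112.6100; S(1,+1) = 130.4382
  k=2: S(2,-2) = 83.9307; S(2,-1) = 97.2185; S(2,+0) = 112.6100; S(2,+1) = 130.4382; S(2,+2) = 151.0890
  k=3: S(3,-3) = 72.4591; S(3,-2) = 83.9307; S(3,-1) = 97.2185; S(3,+0) = 112.6100; S(3,+1) = 130.4382; S(3,+2) = 151.0890; S(3,+3) = 175.0092
Terminal payoffs V(N, j) = max(K - S_T, 0):
  V(3,-3) = 31.610893; V(3,-2) = 20.139275; V(3,-1) = 6.851489; V(3,+0) = 0.000000; V(3,+1) = 0.000000; V(3,+2) = 0.000000; V(3,+3) = 0.000000
Backward induction: V(k, j) = exp(-r*dt) * [p_u * V(k+1, j+1) + p_m * V(k+1, j) + p_d * V(k+1, j-1)]
  V(2,-2) = exp(-r*dt) * [p_u*6.851489 + p_m*20.139275 + p_d*31.610893] = 16.894975
  V(2,-1) = exp(-r*dt) * [p_u*0.000000 + p_m*6.851489 + p_d*20.139275] = 5.790094
  V(2,+0) = exp(-r*dt) * [p_u*0.000000 + p_m*0.000000 + p_d*6.851489] = 0.464818
  V(2,+1) = exp(-r*dt) * [p_u*0.000000 + p_m*0.000000 + p_d*0.000000] = 0.000000
  V(2,+2) = exp(-r*dt) * [p_u*0.000000 + p_m*0.000000 + p_d*0.000000] = 0.000000
  V(1,-1) = exp(-r*dt) * [p_u*0.464818 + p_m*5.790094 + p_d*16.894975] = 5.003208
  V(1,+0) = exp(-r*dt) * [p_u*0.000000 + p_m*0.464818 + p_d*5.790094] = 0.692930
  V(1,+1) = exp(-r*dt) * [p_u*0.000000 + p_m*0.000000 + p_d*0.464818] = 0.031534
  V(0,+0) = exp(-r*dt) * [p_u*0.031534 + p_m*0.692930 + p_d*5.003208] = 0.794873

Answer: Price = V(0,0) = 0.7949


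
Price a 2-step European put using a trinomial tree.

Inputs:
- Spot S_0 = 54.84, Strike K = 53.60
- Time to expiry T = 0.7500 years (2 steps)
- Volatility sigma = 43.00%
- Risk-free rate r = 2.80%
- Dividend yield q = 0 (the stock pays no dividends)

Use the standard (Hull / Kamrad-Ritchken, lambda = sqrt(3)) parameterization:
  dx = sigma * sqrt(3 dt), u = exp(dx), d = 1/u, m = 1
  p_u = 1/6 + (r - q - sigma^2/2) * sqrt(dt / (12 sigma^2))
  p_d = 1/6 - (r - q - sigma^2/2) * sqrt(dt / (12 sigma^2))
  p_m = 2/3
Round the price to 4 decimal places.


Answer: Price = V(0,0) = 5.9061

Derivation:
dt = T/N = 0.375000; dx = sigma*sqrt(3*dt) = 0.456084
u = exp(dx) = 1.577883; d = 1/u = 0.633761
p_u = 0.140171, p_m = 0.666667, p_d = 0.193163
Discount per step: exp(-r*dt) = 0.989555
Stock lattice S(k, j) with j the centered position index:
  k=0: S(0,+0) = 54.8400
  k=1: S(1,-1) = 34.7554; S(1,+0) = 54.8400; S(1,+1) = 86.5311
  k=2: S(2,-2) = 22.0266; S(2,-1) = 34.7554; S(2,+0) = 54.8400; S(2,+1) = 86.5311; S(2,+2) = 136.5359
Terminal payoffs V(N, j) = max(K - S_T, 0):
  V(2,-2) = 31.573372; V(2,-1) = 18.844564; V(2,+0) = 0.000000; V(2,+1) = 0.000000; V(2,+2) = 0.000000
Backward induction: V(k, j) = exp(-r*dt) * [p_u * V(k+1, j+1) + p_m * V(k+1, j) + p_d * V(k+1, j-1)]
  V(1,-1) = exp(-r*dt) * [p_u*0.000000 + p_m*18.844564 + p_d*31.573372] = 18.466914
  V(1,+0) = exp(-r*dt) * [p_u*0.000000 + p_m*0.000000 + p_d*18.844564] = 3.602045
  V(1,+1) = exp(-r*dt) * [p_u*0.000000 + p_m*0.000000 + p_d*0.000000] = 0.000000
  V(0,+0) = exp(-r*dt) * [p_u*0.000000 + p_m*3.602045 + p_d*18.466914] = 5.906139


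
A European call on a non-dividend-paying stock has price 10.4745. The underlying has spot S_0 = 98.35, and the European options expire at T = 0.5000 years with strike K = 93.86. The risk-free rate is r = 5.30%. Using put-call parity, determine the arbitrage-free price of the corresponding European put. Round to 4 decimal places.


Put-call parity: C - P = S_0 * exp(-qT) - K * exp(-rT).
S_0 * exp(-qT) = 98.3500 * 1.00000000 = 98.35000000
K * exp(-rT) = 93.8600 * 0.97384804 = 91.40537739
P = C - S*exp(-qT) + K*exp(-rT)
P = 10.4745 - 98.35000000 + 91.40537739 = 3.5299

Answer: Put price = 3.5299


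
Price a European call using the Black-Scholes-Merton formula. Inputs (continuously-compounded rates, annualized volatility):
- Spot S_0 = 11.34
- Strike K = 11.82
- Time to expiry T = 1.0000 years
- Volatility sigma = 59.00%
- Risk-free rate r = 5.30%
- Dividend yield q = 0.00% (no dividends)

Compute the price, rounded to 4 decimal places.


d1 = (ln(S/K) + (r - q + 0.5*sigma^2) * T) / (sigma * sqrt(T)) = 0.31456489
d2 = d1 - sigma * sqrt(T) = -0.27543511
exp(-rT) = 0.94838001; exp(-qT) = 1.00000000
C = S_0 * exp(-qT) * N(d1) - K * exp(-rT) * N(d2)
N(d1) = 0.62345398; N(d2) = 0.39149099
C = 11.3400 * 1.00000000 * 0.62345398 - 11.8200 * 0.94838001 * 0.39149099 = 2.6814

Answer: Price = 2.6814


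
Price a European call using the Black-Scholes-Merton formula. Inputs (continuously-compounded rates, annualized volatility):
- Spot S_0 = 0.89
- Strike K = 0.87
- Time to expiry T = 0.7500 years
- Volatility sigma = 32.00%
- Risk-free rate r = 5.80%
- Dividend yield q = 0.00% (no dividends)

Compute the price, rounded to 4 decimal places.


d1 = (ln(S/K) + (r - q + 0.5*sigma^2) * T) / (sigma * sqrt(T)) = 0.37754468
d2 = d1 - sigma * sqrt(T) = 0.10041655
exp(-rT) = 0.95743255; exp(-qT) = 1.00000000
C = S_0 * exp(-qT) * N(d1) - K * exp(-rT) * N(d2)
N(d1) = 0.64711557; N(d2) = 0.53999319
C = 0.8900 * 1.00000000 * 0.64711557 - 0.8700 * 0.95743255 * 0.53999319 = 0.1261

Answer: Price = 0.1261


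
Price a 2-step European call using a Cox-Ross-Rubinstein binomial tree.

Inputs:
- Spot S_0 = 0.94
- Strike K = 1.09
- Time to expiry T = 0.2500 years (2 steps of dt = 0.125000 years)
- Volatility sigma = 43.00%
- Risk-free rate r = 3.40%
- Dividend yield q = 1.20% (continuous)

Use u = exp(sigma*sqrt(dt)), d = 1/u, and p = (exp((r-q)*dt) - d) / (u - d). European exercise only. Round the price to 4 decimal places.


Answer: Price = V(0,0) = 0.0405

Derivation:
dt = T/N = 0.125000
u = exp(sigma*sqrt(dt)) = 1.164193; d = 1/u = 0.858964
p = (exp((r-q)*dt) - d) / (u - d) = 0.471088
Discount per step: exp(-r*dt) = 0.995759
Stock lattice S(k, i) with i counting down-moves:
  k=0: S(0,0) = 0.9400
  k=1: S(1,0) = 1.0943; S(1,1) = 0.8074
  k=2: S(2,0) = 1.2740; S(2,1) = 0.9400; S(2,2) = 0.6936
Terminal payoffs V(N, i) = max(S_T - K, 0):
  V(2,0) = 0.184024; V(2,1) = 0.000000; V(2,2) = 0.000000
Backward induction: V(k, i) = exp(-r*dt) * [p * V(k+1, i) + (1-p) * V(k+1, i+1)].
  V(1,0) = exp(-r*dt) * [p*0.184024 + (1-p)*0.000000] = 0.086324
  V(1,1) = exp(-r*dt) * [p*0.000000 + (1-p)*0.000000] = 0.000000
  V(0,0) = exp(-r*dt) * [p*0.086324 + (1-p)*0.000000] = 0.040494


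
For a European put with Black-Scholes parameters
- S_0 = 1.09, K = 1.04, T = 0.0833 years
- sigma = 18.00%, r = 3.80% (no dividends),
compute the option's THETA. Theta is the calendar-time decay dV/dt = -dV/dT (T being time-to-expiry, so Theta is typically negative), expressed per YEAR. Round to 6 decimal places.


d1 = 0.9907742568; d2 = 0.9388231259
phi(d1) = 0.2442030208; exp(-qT) = 1.0000000000; exp(-rT) = 0.9968396046
Theta = -S*exp(-qT)*phi(d1)*sigma/(2*sqrt(T)) + r*K*exp(-rT)*N(-d2) - q*S*exp(-qT)*N(-d1)
N(-d1) = 0.1608979112; N(-d2) = 0.1739107817; sqrt(T) = 0.2886173938
Term 1 = -1.0900 * 1.0000000000 * 0.2442030208 * 0.1800 / (2 * 0.2886173938) = -0.0830037165
Term 2 = 0.0380 * 1.0400 * 0.9968396046 * 0.1739107817 = 0.0068512328
Term 3 = 0 (no dividend yield, q = 0)
Theta = -0.0830037165 + (0.0068512328) + (0.0000000000) = -0.076152

Answer: Theta = -0.076152


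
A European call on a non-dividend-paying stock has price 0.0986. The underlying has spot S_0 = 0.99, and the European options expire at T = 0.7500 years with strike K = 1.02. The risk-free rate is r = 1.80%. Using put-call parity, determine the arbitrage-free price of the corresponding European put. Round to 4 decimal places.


Answer: Put price = 0.1149

Derivation:
Put-call parity: C - P = S_0 * exp(-qT) - K * exp(-rT).
S_0 * exp(-qT) = 0.9900 * 1.00000000 = 0.99000000
K * exp(-rT) = 1.0200 * 0.98659072 = 1.00632253
P = C - S*exp(-qT) + K*exp(-rT)
P = 0.0986 - 0.99000000 + 1.00632253 = 0.1149


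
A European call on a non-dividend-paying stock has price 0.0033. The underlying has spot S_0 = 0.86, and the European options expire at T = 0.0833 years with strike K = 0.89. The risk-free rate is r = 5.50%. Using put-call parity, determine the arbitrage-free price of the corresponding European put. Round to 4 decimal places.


Put-call parity: C - P = S_0 * exp(-qT) - K * exp(-rT).
S_0 * exp(-qT) = 0.8600 * 1.00000000 = 0.86000000
K * exp(-rT) = 0.8900 * 0.99542898 = 0.88593179
P = C - S*exp(-qT) + K*exp(-rT)
P = 0.0033 - 0.86000000 + 0.88593179 = 0.0292

Answer: Put price = 0.0292


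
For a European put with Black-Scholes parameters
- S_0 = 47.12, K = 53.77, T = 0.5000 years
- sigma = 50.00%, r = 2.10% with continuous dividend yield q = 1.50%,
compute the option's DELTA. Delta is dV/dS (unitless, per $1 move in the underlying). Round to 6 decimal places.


Answer: Delta = -0.570324

Derivation:
d1 = -0.1881417439; d2 = -0.5416951345
phi(d1) = 0.3919436533; exp(-qT) = 0.9925280548; exp(-rT) = 0.9895549326
N(-d1) = 0.5746172308
Delta = -exp(-qT) * N(-d1) = -0.9925280548 * 0.5746172308 = -0.570324


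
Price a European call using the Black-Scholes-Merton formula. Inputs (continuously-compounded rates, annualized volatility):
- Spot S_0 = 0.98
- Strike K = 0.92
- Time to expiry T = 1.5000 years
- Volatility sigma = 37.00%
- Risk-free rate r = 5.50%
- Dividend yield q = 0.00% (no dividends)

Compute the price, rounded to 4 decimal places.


Answer: Price = 0.2384

Derivation:
d1 = (ln(S/K) + (r - q + 0.5*sigma^2) * T) / (sigma * sqrt(T)) = 0.54805436
d2 = d1 - sigma * sqrt(T) = 0.09489875
exp(-rT) = 0.92081144; exp(-qT) = 1.00000000
C = S_0 * exp(-qT) * N(d1) - K * exp(-rT) * N(d2)
N(d1) = 0.70817271; N(d2) = 0.53780238
C = 0.9800 * 1.00000000 * 0.70817271 - 0.9200 * 0.92081144 * 0.53780238 = 0.2384


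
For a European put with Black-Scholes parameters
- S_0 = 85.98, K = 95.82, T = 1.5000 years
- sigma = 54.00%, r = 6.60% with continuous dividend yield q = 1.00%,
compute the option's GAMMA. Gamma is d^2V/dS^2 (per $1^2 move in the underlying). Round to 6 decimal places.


Answer: Gamma = 0.006619

Derivation:
d1 = 0.2938530062; d2 = -0.3675092244
phi(d1) = 0.3820845622; exp(-qT) = 0.9851119396; exp(-rT) = 0.9057427080
Gamma = exp(-qT) * phi(d1) / (S * sigma * sqrt(T)) = 0.9851119396 * 0.3820845622 / (85.9800 * 0.5400 * 1.2247448714) = 0.006619


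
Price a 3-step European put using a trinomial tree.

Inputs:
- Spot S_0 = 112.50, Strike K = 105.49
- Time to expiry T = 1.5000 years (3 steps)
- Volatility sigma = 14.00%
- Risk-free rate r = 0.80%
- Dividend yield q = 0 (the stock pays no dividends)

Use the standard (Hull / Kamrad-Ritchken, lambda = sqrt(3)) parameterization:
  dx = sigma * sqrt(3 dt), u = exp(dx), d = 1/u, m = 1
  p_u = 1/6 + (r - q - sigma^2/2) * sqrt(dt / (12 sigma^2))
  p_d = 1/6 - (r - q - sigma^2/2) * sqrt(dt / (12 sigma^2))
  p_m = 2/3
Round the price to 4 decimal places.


Answer: Price = V(0,0) = 4.1754

Derivation:
dt = T/N = 0.500000; dx = sigma*sqrt(3*dt) = 0.171464
u = exp(dx) = 1.187042; d = 1/u = 0.842430
p_u = 0.164042, p_m = 0.666667, p_d = 0.169291
Discount per step: exp(-r*dt) = 0.996008
Stock lattice S(k, j) with j the centered position index:
  k=0: S(0,+0) = 112.5000
  k=1: S(1,-1) = 94.7734; S(1,+0) = 112.5000; S(1,+1) = 133.5422
  k=2: S(2,-2) = 79.8400; S(2,-1) = 94.7734; S(2,+0) = 112.5000; S(2,+1) = 133.5422; S(2,+2) = 158.5202
  k=3: S(3,-3) = 67.2596; S(3,-2) = 79.8400; S(3,-1) = 94.7734; S(3,+0) = 112.5000; S(3,+1) = 133.5422; S(3,+2) = 158.5202; S(3,+3) = 188.1700
Terminal payoffs V(N, j) = max(K - S_T, 0):
  V(3,-3) = 38.230359; V(3,-2) = 25.649998; V(3,-1) = 10.716585; V(3,+0) = 0.000000; V(3,+1) = 0.000000; V(3,+2) = 0.000000; V(3,+3) = 0.000000
Backward induction: V(k, j) = exp(-r*dt) * [p_u * V(k+1, j+1) + p_m * V(k+1, j) + p_d * V(k+1, j-1)]
  V(2,-2) = exp(-r*dt) * [p_u*10.716585 + p_m*25.649998 + p_d*38.230359] = 25.228913
  V(2,-1) = exp(-r*dt) * [p_u*0.000000 + p_m*10.716585 + p_d*25.649998] = 11.440852
  V(2,+0) = exp(-r*dt) * [p_u*0.000000 + p_m*0.000000 + p_d*10.716585] = 1.806980
  V(2,+1) = exp(-r*dt) * [p_u*0.000000 + p_m*0.000000 + p_d*0.000000] = 0.000000
  V(2,+2) = exp(-r*dt) * [p_u*0.000000 + p_m*0.000000 + p_d*0.000000] = 0.000000
  V(1,-1) = exp(-r*dt) * [p_u*1.806980 + p_m*11.440852 + p_d*25.228913] = 12.146005
  V(1,+0) = exp(-r*dt) * [p_u*0.000000 + p_m*1.806980 + p_d*11.440852] = 3.128947
  V(1,+1) = exp(-r*dt) * [p_u*0.000000 + p_m*0.000000 + p_d*1.806980] = 0.304685
  V(0,+0) = exp(-r*dt) * [p_u*0.304685 + p_m*3.128947 + p_d*12.146005] = 4.175422


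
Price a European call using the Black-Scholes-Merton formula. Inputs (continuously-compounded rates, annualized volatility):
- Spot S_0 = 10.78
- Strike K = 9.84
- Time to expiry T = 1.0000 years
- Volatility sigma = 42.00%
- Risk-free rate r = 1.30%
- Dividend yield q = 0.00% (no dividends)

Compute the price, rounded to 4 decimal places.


d1 = (ln(S/K) + (r - q + 0.5*sigma^2) * T) / (sigma * sqrt(T)) = 0.45818299
d2 = d1 - sigma * sqrt(T) = 0.03818299
exp(-rT) = 0.98708414; exp(-qT) = 1.00000000
C = S_0 * exp(-qT) * N(d1) - K * exp(-rT) * N(d2)
N(d1) = 0.67658951; N(d2) = 0.51522911
C = 10.7800 * 1.00000000 * 0.67658951 - 9.8400 * 0.98708414 * 0.51522911 = 2.2893

Answer: Price = 2.2893


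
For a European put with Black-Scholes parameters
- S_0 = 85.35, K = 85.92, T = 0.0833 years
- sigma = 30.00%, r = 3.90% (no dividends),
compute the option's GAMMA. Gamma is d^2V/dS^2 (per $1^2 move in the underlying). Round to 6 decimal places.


d1 = 0.0039385300; d2 = -0.0826466881
phi(d1) = 0.3989391862; exp(-qT) = 1.0000000000; exp(-rT) = 0.9967565713
Gamma = exp(-qT) * phi(d1) / (S * sigma * sqrt(T)) = 1.0000000000 * 0.3989391862 / (85.3500 * 0.3000 * 0.2886173938) = 0.053983

Answer: Gamma = 0.053983


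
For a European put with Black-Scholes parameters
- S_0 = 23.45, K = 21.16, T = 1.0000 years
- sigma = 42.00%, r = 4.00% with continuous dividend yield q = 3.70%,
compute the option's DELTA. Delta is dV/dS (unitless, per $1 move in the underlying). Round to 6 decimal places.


d1 = 0.4618044950; d2 = 0.0418044950
phi(d1) = 0.3585919276; exp(-qT) = 0.9636761353; exp(-rT) = 0.9607894392
N(-d1) = 0.3221107636
Delta = -exp(-qT) * N(-d1) = -0.9636761353 * 0.3221107636 = -0.310410

Answer: Delta = -0.310410


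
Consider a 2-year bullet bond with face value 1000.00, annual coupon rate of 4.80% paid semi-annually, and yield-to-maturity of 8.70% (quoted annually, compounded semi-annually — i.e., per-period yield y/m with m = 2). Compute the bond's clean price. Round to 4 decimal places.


Answer: Price = 929.7970

Derivation:
Coupon per period c = face * coupon_rate / m = 24.000000
Periods per year m = 2; per-period yield y/m = 0.043500
Number of cashflows N = 4
Cashflows (t years, CF_t, discount factor 1/(1+y/m)^(m*t), PV):
  t = 0.5000: CF_t = 24.000000, DF = 0.958313, PV = 22.999521
  t = 1.0000: CF_t = 24.000000, DF = 0.918365, PV = 22.040748
  t = 1.5000: CF_t = 24.000000, DF = 0.880081, PV = 21.121944
  t = 2.0000: CF_t = 1024.000000, DF = 0.843393, PV = 863.634818
Price P = sum_t PV_t = 929.797031


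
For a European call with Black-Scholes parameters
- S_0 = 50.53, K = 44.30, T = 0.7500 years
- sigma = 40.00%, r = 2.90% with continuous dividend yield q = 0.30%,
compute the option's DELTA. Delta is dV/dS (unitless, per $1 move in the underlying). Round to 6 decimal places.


d1 = 0.6093428130; d2 = 0.2629326514
phi(d1) = 0.3313474140; exp(-qT) = 0.9977525294; exp(-rT) = 0.9784848257
N(d1) = 0.7288513826
Delta = exp(-qT) * N(d1) = 0.9977525294 * 0.7288513826 = 0.727213

Answer: Delta = 0.727213


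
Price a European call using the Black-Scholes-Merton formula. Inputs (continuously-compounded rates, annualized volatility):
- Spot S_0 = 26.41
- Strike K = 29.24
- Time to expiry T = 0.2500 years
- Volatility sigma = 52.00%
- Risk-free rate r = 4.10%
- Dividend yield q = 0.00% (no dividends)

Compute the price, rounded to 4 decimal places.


Answer: Price = 1.7712

Derivation:
d1 = (ln(S/K) + (r - q + 0.5*sigma^2) * T) / (sigma * sqrt(T)) = -0.22209580
d2 = d1 - sigma * sqrt(T) = -0.48209580
exp(-rT) = 0.98980235; exp(-qT) = 1.00000000
C = S_0 * exp(-qT) * N(d1) - K * exp(-rT) * N(d2)
N(d1) = 0.41211965; N(d2) = 0.31486895
C = 26.4100 * 1.00000000 * 0.41211965 - 29.2400 * 0.98980235 * 0.31486895 = 1.7712


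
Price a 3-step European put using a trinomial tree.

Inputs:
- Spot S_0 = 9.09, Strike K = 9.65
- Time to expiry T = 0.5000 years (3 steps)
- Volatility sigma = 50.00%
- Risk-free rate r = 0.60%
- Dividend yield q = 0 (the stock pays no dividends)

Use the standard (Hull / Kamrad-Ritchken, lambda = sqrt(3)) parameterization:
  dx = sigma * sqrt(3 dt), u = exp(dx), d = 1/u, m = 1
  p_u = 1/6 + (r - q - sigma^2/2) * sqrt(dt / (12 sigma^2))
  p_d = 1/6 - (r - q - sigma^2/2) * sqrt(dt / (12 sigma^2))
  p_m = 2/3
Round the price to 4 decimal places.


Answer: Price = V(0,0) = 1.5613

Derivation:
dt = T/N = 0.166667; dx = sigma*sqrt(3*dt) = 0.353553
u = exp(dx) = 1.424119; d = 1/u = 0.702189
p_u = 0.138618, p_m = 0.666667, p_d = 0.194715
Discount per step: exp(-r*dt) = 0.999000
Stock lattice S(k, j) with j the centered position index:
  k=0: S(0,+0) = 9.0900
  k=1: S(1,-1) = 6.3829; S(1,+0) = 9.0900; S(1,+1) = 12.9452
  k=2: S(2,-2) = 4.4820; S(2,-1) = 6.3829; S(2,+0) = 9.0900; S(2,+1) = 12.9452; S(2,+2) = 18.4356
  k=3: S(3,-3) = 3.1472; S(3,-2) = 4.4820; S(3,-1) = 6.3829; S(3,+0) = 9.0900; S(3,+1) = 12.9452; S(3,+2) = 18.4356; S(3,+3) = 26.2544
Terminal payoffs V(N, j) = max(K - S_T, 0):
  V(3,-3) = 6.502795; V(3,-2) = 5.168006; V(3,-1) = 3.267107; V(3,+0) = 0.560000; V(3,+1) = 0.000000; V(3,+2) = 0.000000; V(3,+3) = 0.000000
Backward induction: V(k, j) = exp(-r*dt) * [p_u * V(k+1, j+1) + p_m * V(k+1, j) + p_d * V(k+1, j-1)]
  V(2,-2) = exp(-r*dt) * [p_u*3.267107 + p_m*5.168006 + p_d*6.502795] = 5.159249
  V(2,-1) = exp(-r*dt) * [p_u*0.560000 + p_m*3.267107 + p_d*5.168006] = 3.258726
  V(2,+0) = exp(-r*dt) * [p_u*0.000000 + p_m*0.560000 + p_d*3.267107] = 1.008480
  V(2,+1) = exp(-r*dt) * [p_u*0.000000 + p_m*0.000000 + p_d*0.560000] = 0.108932
  V(2,+2) = exp(-r*dt) * [p_u*0.000000 + p_m*0.000000 + p_d*0.000000] = 0.000000
  V(1,-1) = exp(-r*dt) * [p_u*1.008480 + p_m*3.258726 + p_d*5.159249] = 3.313547
  V(1,+0) = exp(-r*dt) * [p_u*0.108932 + p_m*1.008480 + p_d*3.258726] = 1.320622
  V(1,+1) = exp(-r*dt) * [p_u*0.000000 + p_m*0.108932 + p_d*1.008480] = 0.268719
  V(0,+0) = exp(-r*dt) * [p_u*0.268719 + p_m*1.320622 + p_d*3.313547] = 1.561300


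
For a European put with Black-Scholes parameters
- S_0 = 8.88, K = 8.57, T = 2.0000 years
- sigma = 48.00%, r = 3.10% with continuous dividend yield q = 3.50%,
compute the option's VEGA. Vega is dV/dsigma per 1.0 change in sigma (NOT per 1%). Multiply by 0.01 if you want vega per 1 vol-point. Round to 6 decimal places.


d1 = 0.3799724090; d2 = -0.2988501009
phi(d1) = 0.3711577706; exp(-qT) = 0.9323938199; exp(-rT) = 0.9398828868
Vega = S * exp(-qT) * phi(d1) * sqrt(T) = 8.8800 * 0.9323938199 * 0.3711577706 * 1.4142135624 = 4.345962

Answer: Vega = 4.345962


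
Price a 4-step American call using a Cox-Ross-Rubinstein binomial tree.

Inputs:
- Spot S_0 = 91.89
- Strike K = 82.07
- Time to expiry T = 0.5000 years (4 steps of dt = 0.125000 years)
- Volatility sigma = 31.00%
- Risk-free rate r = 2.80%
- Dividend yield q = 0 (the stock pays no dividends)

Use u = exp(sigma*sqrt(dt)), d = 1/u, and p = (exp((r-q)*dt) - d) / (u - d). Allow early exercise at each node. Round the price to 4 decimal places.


dt = T/N = 0.125000
u = exp(sigma*sqrt(dt)) = 1.115833; d = 1/u = 0.896191
p = (exp((r-q)*dt) - d) / (u - d) = 0.488590
Discount per step: exp(-r*dt) = 0.996506
Stock lattice S(k, i) with i counting down-moves:
  k=0: S(0,0) = 91.8900
  k=1: S(1,0) = 102.5339; S(1,1) = 82.3510
  k=2: S(2,0) = 114.4108; S(2,1) = 91.8900; S(2,2) = 73.8022
  k=3: S(3,0) = 127.6634; S(3,1) = 102.5339; S(3,2) = 82.3510; S(3,3) = 66.1409
  k=4: S(4,0) = 142.4510; S(4,1) = 114.4108; S(4,2) = 91.8900; S(4,3) = 73.8022; S(4,4) = 59.2749
Terminal payoffs V(N, i) = max(S_T - K, 0):
  V(4,0) = 60.381047; V(4,1) = 32.340781; V(4,2) = 9.820000; V(4,3) = 0.000000; V(4,4) = 0.000000
Backward induction: V(k, i) = exp(-r*dt) * [p * V(k+1, i) + (1-p) * V(k+1, i+1)]; then take max(V_cont, immediate exercise) for American.
  V(3,0) = exp(-r*dt) * [p*60.381047 + (1-p)*32.340781] = 45.880111; exercise = 45.593368; V(3,0) = max -> 45.880111
  V(3,1) = exp(-r*dt) * [p*32.340781 + (1-p)*9.820000] = 20.750672; exercise = 20.463929; V(3,1) = max -> 20.750672
  V(3,2) = exp(-r*dt) * [p*9.820000 + (1-p)*0.000000] = 4.781190; exercise = 0.281005; V(3,2) = max -> 4.781190
  V(3,3) = exp(-r*dt) * [p*0.000000 + (1-p)*0.000000] = 0.000000; exercise = 0.000000; V(3,3) = max -> 0.000000
  V(2,0) = exp(-r*dt) * [p*45.880111 + (1-p)*20.750672] = 32.913265; exercise = 32.340781; V(2,0) = max -> 32.913265
  V(2,1) = exp(-r*dt) * [p*20.750672 + (1-p)*4.781190] = 12.539752; exercise = 9.820000; V(2,1) = max -> 12.539752
  V(2,2) = exp(-r*dt) * [p*4.781190 + (1-p)*0.000000] = 2.327879; exercise = 0.000000; V(2,2) = max -> 2.327879
  V(1,0) = exp(-r*dt) * [p*32.913265 + (1-p)*12.539752] = 22.415454; exercise = 20.463929; V(1,0) = max -> 22.415454
  V(1,1) = exp(-r*dt) * [p*12.539752 + (1-p)*2.327879] = 7.291732; exercise = 0.281005; V(1,1) = max -> 7.291732
  V(0,0) = exp(-r*dt) * [p*22.415454 + (1-p)*7.291732] = 14.629736; exercise = 9.820000; V(0,0) = max -> 14.629736

Answer: Price = V(0,0) = 14.6297


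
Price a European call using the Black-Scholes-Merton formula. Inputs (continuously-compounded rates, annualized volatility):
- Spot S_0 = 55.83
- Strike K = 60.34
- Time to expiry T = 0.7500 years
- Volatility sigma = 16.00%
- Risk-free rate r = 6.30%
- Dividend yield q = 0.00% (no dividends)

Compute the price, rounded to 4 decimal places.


d1 = (ln(S/K) + (r - q + 0.5*sigma^2) * T) / (sigma * sqrt(T)) = -0.15035554
d2 = d1 - sigma * sqrt(T) = -0.28891960
exp(-rT) = 0.95384891; exp(-qT) = 1.00000000
C = S_0 * exp(-qT) * N(d1) - K * exp(-rT) * N(d2)
N(d1) = 0.44024206; N(d2) = 0.38632145
C = 55.8300 * 1.00000000 * 0.44024206 - 60.3400 * 0.95384891 * 0.38632145 = 2.3439

Answer: Price = 2.3439


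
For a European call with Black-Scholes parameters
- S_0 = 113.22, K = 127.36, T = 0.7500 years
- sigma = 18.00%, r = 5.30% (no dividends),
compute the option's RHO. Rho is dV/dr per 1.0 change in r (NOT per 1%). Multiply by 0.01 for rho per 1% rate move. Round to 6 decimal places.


Answer: Rho = 25.856392

Derivation:
d1 = -0.4220102885; d2 = -0.5778948612
phi(d1) = 0.3649536663; exp(-qT) = 1.0000000000; exp(-rT) = 0.9610296665
N(d2) = 0.2816675525
Rho = K*T*exp(-rT)*N(d2) = 127.3600 * 0.7500 * 0.9610296665 * 0.2816675525 = 25.856392


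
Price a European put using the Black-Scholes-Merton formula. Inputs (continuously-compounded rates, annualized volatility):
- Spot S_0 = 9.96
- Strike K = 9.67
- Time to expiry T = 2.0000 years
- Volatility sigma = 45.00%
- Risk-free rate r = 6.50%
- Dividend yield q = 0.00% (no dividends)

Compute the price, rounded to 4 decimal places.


Answer: Price = 1.6383

Derivation:
d1 = (ln(S/K) + (r - q + 0.5*sigma^2) * T) / (sigma * sqrt(T)) = 0.56890474
d2 = d1 - sigma * sqrt(T) = -0.06749136
exp(-rT) = 0.87809543; exp(-qT) = 1.00000000
P = K * exp(-rT) * N(-d2) - S_0 * exp(-qT) * N(-d1)
N(-d1) = 0.28471039; N(-d2) = 0.52690473
P = 9.6700 * 0.87809543 * 0.52690473 - 9.9600 * 1.00000000 * 0.28471039 = 1.6383


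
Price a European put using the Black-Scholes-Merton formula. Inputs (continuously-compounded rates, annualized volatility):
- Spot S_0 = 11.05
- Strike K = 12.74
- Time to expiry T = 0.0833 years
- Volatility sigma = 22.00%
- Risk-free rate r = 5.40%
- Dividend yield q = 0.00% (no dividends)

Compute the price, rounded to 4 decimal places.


Answer: Price = 1.6368

Derivation:
d1 = (ln(S/K) + (r - q + 0.5*sigma^2) * T) / (sigma * sqrt(T)) = -2.13875729
d2 = d1 - sigma * sqrt(T) = -2.20225312
exp(-rT) = 0.99551190; exp(-qT) = 1.00000000
P = K * exp(-rT) * N(-d2) - S_0 * exp(-qT) * N(-d1)
N(-d1) = 0.98377233; N(-d2) = 0.98617628
P = 12.7400 * 0.99551190 * 0.98617628 - 11.0500 * 1.00000000 * 0.98377233 = 1.6368


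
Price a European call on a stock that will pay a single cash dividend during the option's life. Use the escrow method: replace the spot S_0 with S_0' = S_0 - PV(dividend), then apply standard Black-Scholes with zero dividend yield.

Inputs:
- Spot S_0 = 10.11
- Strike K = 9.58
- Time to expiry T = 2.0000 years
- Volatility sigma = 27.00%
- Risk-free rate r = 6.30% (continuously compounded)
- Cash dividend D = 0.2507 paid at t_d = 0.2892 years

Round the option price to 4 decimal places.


PV(D) = D * exp(-r * t_d) = 0.2507 * 0.98194537 = 0.24617371
S_0' = S_0 - PV(D) = 10.1100 - 0.24617371 = 9.86382629
d1 = (ln(S_0'/K) + (r + sigma^2/2)*T) / (sigma*sqrt(T)) = 0.59736529
d2 = d1 - sigma*sqrt(T) = 0.21552762
exp(-rT) = 0.88161485
N(d1) = 0.72486824; N(d2) = 0.58532201
C = S_0' * N(d1) - K * exp(-rT) * N(d2) = 9.86382629 * 0.72486824 - 9.5800 * 0.88161485 * 0.58532201 = 2.2064

Answer: Price = 2.2064


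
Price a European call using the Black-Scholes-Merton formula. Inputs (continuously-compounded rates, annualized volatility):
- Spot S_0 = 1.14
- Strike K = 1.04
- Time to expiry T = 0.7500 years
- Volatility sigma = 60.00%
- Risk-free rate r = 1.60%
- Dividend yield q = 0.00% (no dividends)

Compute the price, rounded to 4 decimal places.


d1 = (ln(S/K) + (r - q + 0.5*sigma^2) * T) / (sigma * sqrt(T)) = 0.45958534
d2 = d1 - sigma * sqrt(T) = -0.06002990
exp(-rT) = 0.98807171; exp(-qT) = 1.00000000
C = S_0 * exp(-qT) * N(d1) - K * exp(-rT) * N(d2)
N(d1) = 0.67709306; N(d2) = 0.47606591
C = 1.1400 * 1.00000000 * 0.67709306 - 1.0400 * 0.98807171 * 0.47606591 = 0.2827

Answer: Price = 0.2827


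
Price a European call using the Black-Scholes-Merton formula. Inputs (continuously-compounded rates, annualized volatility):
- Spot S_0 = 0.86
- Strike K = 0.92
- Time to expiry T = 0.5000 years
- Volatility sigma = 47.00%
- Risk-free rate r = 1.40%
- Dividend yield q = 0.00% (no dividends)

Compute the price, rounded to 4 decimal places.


Answer: Price = 0.0922

Derivation:
d1 = (ln(S/K) + (r - q + 0.5*sigma^2) * T) / (sigma * sqrt(T)) = -0.01569561
d2 = d1 - sigma * sqrt(T) = -0.34803579
exp(-rT) = 0.99302444; exp(-qT) = 1.00000000
C = S_0 * exp(-qT) * N(d1) - K * exp(-rT) * N(d2)
N(d1) = 0.49373862; N(d2) = 0.36390665
C = 0.8600 * 1.00000000 * 0.49373862 - 0.9200 * 0.99302444 * 0.36390665 = 0.0922


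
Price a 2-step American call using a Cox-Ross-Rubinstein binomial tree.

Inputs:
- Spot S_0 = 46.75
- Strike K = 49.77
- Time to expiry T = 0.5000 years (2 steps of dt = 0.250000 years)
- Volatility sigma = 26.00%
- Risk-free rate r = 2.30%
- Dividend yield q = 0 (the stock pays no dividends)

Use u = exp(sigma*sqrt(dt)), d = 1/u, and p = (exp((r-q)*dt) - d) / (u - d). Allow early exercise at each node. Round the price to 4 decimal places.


Answer: Price = V(0,0) = 2.5745

Derivation:
dt = T/N = 0.250000
u = exp(sigma*sqrt(dt)) = 1.138828; d = 1/u = 0.878095
p = (exp((r-q)*dt) - d) / (u - d) = 0.489662
Discount per step: exp(-r*dt) = 0.994266
Stock lattice S(k, i) with i counting down-moves:
  k=0: S(0,0) = 46.7500
  k=1: S(1,0) = 53.2402; S(1,1) = 41.0510
  k=2: S(2,0) = 60.6315; S(2,1) = 46.7500; S(2,2) = 36.0467
Terminal payoffs V(N, i) = max(S_T - K, 0):
  V(2,0) = 10.861482; V(2,1) = 0.000000; V(2,2) = 0.000000
Backward induction: V(k, i) = exp(-r*dt) * [p * V(k+1, i) + (1-p) * V(k+1, i+1)]; then take max(V_cont, immediate exercise) for American.
  V(1,0) = exp(-r*dt) * [p*10.861482 + (1-p)*0.000000] = 5.287966; exercise = 3.470227; V(1,0) = max -> 5.287966
  V(1,1) = exp(-r*dt) * [p*0.000000 + (1-p)*0.000000] = 0.000000; exercise = 0.000000; V(1,1) = max -> 0.000000
  V(0,0) = exp(-r*dt) * [p*5.287966 + (1-p)*0.000000] = 2.574472; exercise = 0.000000; V(0,0) = max -> 2.574472


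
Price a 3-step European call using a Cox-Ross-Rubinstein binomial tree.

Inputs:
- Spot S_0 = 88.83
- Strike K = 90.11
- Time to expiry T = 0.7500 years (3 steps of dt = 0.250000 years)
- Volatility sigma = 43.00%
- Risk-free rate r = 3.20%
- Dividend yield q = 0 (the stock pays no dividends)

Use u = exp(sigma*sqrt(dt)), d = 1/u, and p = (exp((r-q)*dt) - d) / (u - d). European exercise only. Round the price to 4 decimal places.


Answer: Price = V(0,0) = 14.5590

Derivation:
dt = T/N = 0.250000
u = exp(sigma*sqrt(dt)) = 1.239862; d = 1/u = 0.806541
p = (exp((r-q)*dt) - d) / (u - d) = 0.464992
Discount per step: exp(-r*dt) = 0.992032
Stock lattice S(k, i) with i counting down-moves:
  k=0: S(0,0) = 88.8300
  k=1: S(1,0) = 110.1369; S(1,1) = 71.6451
  k=2: S(2,0) = 136.5546; S(2,1) = 88.8300; S(2,2) = 57.7847
  k=3: S(3,0) = 169.3088; S(3,1) = 110.1369; S(3,2) = 71.6451; S(3,3) = 46.6058
Terminal payoffs V(N, i) = max(S_T - K, 0):
  V(3,0) = 79.198828; V(3,1) = 20.026932; V(3,2) = 0.000000; V(3,3) = 0.000000
Backward induction: V(k, i) = exp(-r*dt) * [p * V(k+1, i) + (1-p) * V(k+1, i+1)].
  V(2,0) = exp(-r*dt) * [p*79.198828 + (1-p)*20.026932] = 47.162590
  V(2,1) = exp(-r*dt) * [p*20.026932 + (1-p)*0.000000] = 9.238166
  V(2,2) = exp(-r*dt) * [p*0.000000 + (1-p)*0.000000] = 0.000000
  V(1,0) = exp(-r*dt) * [p*47.162590 + (1-p)*9.238166] = 26.658604
  V(1,1) = exp(-r*dt) * [p*9.238166 + (1-p)*0.000000] = 4.261447
  V(0,0) = exp(-r*dt) * [p*26.658604 + (1-p)*4.261447] = 14.559012


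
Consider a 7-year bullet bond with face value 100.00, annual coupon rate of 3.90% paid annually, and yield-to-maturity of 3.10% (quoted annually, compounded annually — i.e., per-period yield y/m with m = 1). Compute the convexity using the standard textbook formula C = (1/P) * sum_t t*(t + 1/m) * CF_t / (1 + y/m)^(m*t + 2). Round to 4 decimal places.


Answer: Convexity = 45.5034

Derivation:
Coupon per period c = face * coupon_rate / m = 3.900000
Periods per year m = 1; per-period yield y/m = 0.031000
Number of cashflows N = 7
Cashflows (t years, CF_t, discount factor 1/(1+y/m)^(m*t), PV):
  t = 1.0000: CF_t = 3.900000, DF = 0.969932, PV = 3.782735
  t = 2.0000: CF_t = 3.900000, DF = 0.940768, PV = 3.668996
  t = 3.0000: CF_t = 3.900000, DF = 0.912481, PV = 3.558677
  t = 4.0000: CF_t = 3.900000, DF = 0.885045, PV = 3.451675
  t = 5.0000: CF_t = 3.900000, DF = 0.858434, PV = 3.347891
  t = 6.0000: CF_t = 3.900000, DF = 0.832622, PV = 3.247227
  t = 7.0000: CF_t = 103.900000, DF = 0.807587, PV = 83.908294
Price P = sum_t PV_t = 104.965496
Convexity numerator sum_t t*(t + 1/m) * CF_t / (1+y/m)^(m*t + 2):
  t = 1.0000: term = 7.117355
  t = 2.0000: term = 20.710052
  t = 3.0000: term = 40.174689
  t = 4.0000: term = 64.944535
  t = 5.0000: term = 94.487684
  t = 6.0000: term = 128.305294
  t = 7.0000: term = 4420.542670
Convexity = (1/P) * sum = 4776.282279 / 104.965496 = 45.503356


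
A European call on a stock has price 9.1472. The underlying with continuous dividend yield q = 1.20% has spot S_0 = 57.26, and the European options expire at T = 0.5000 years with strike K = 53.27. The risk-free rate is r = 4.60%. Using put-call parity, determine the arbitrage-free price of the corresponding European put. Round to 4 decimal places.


Answer: Put price = 4.2885

Derivation:
Put-call parity: C - P = S_0 * exp(-qT) - K * exp(-rT).
S_0 * exp(-qT) = 57.2600 * 0.99401796 = 56.91746862
K * exp(-rT) = 53.2700 * 0.97726248 = 52.05877251
P = C - S*exp(-qT) + K*exp(-rT)
P = 9.1472 - 56.91746862 + 52.05877251 = 4.2885


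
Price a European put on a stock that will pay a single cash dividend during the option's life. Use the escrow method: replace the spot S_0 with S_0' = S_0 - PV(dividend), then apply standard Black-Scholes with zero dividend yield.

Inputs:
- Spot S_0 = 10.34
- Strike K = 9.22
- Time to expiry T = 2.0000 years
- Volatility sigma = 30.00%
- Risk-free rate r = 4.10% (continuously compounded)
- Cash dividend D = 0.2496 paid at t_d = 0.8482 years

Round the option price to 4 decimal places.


PV(D) = D * exp(-r * t_d) = 0.2496 * 0.96582154 = 0.24106906
S_0' = S_0 - PV(D) = 10.3400 - 0.24106906 = 10.09893094
d1 = (ln(S_0'/K) + (r + sigma^2/2)*T) / (sigma*sqrt(T)) = 0.62002548
d2 = d1 - sigma*sqrt(T) = 0.19576141
exp(-rT) = 0.92127196
N(-d1) = 0.26762051; N(-d2) = 0.42239846
P = K * exp(-rT) * N(-d2) - S_0' * N(-d1) = 9.2200 * 0.92127196 * 0.42239846 - 10.09893094 * 0.26762051 = 0.8852

Answer: Price = 0.8852
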